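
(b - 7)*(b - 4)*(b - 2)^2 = b^4 - 15*b^3 + 76*b^2 - 156*b + 112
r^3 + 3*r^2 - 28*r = r*(r - 4)*(r + 7)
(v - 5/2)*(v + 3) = v^2 + v/2 - 15/2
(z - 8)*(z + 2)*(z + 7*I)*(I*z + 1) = I*z^4 - 6*z^3 - 6*I*z^3 + 36*z^2 - 9*I*z^2 + 96*z - 42*I*z - 112*I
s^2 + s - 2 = (s - 1)*(s + 2)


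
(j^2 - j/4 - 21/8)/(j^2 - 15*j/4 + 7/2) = (j + 3/2)/(j - 2)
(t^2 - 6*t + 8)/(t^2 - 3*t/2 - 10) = 2*(t - 2)/(2*t + 5)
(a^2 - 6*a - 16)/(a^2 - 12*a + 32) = (a + 2)/(a - 4)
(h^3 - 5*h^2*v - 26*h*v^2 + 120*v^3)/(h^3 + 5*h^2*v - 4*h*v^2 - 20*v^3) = (-h^2 + 10*h*v - 24*v^2)/(-h^2 + 4*v^2)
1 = 1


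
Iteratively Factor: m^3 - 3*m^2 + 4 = (m + 1)*(m^2 - 4*m + 4) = (m - 2)*(m + 1)*(m - 2)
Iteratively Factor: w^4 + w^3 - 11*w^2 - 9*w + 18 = (w + 2)*(w^3 - w^2 - 9*w + 9) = (w - 1)*(w + 2)*(w^2 - 9) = (w - 1)*(w + 2)*(w + 3)*(w - 3)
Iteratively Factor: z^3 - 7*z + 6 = (z + 3)*(z^2 - 3*z + 2) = (z - 1)*(z + 3)*(z - 2)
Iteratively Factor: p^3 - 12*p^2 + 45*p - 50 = (p - 2)*(p^2 - 10*p + 25) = (p - 5)*(p - 2)*(p - 5)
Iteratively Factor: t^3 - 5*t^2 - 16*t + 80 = (t - 4)*(t^2 - t - 20) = (t - 5)*(t - 4)*(t + 4)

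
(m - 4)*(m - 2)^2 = m^3 - 8*m^2 + 20*m - 16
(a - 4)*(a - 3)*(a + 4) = a^3 - 3*a^2 - 16*a + 48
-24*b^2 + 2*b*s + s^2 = (-4*b + s)*(6*b + s)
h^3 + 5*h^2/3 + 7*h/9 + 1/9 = (h + 1/3)^2*(h + 1)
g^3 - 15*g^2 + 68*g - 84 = (g - 7)*(g - 6)*(g - 2)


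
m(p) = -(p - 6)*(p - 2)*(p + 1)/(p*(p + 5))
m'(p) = (p - 6)*(p - 2)*(p + 1)/(p*(p + 5)^2) - (p - 6)*(p - 2)/(p*(p + 5)) - (p - 6)*(p + 1)/(p*(p + 5)) - (p - 2)*(p + 1)/(p*(p + 5)) + (p - 6)*(p - 2)*(p + 1)/(p^2*(p + 5))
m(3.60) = 0.57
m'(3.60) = 0.02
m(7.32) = -0.65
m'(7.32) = -0.55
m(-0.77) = 1.32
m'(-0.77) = 6.49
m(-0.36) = 5.75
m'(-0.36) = 20.38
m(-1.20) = -1.01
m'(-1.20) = 4.93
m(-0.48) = 3.85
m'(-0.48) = 12.43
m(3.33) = 0.55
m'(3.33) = 0.10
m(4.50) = 0.48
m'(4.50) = -0.20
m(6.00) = 0.00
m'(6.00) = -0.42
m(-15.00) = 33.32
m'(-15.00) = -0.37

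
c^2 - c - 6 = (c - 3)*(c + 2)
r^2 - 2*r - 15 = (r - 5)*(r + 3)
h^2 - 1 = (h - 1)*(h + 1)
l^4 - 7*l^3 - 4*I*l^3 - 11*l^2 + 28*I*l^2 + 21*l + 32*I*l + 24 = (l - 8)*(l + 1)*(l - 3*I)*(l - I)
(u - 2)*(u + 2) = u^2 - 4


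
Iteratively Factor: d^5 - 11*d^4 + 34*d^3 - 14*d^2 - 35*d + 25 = (d - 1)*(d^4 - 10*d^3 + 24*d^2 + 10*d - 25) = (d - 5)*(d - 1)*(d^3 - 5*d^2 - d + 5) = (d - 5)*(d - 1)*(d + 1)*(d^2 - 6*d + 5) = (d - 5)^2*(d - 1)*(d + 1)*(d - 1)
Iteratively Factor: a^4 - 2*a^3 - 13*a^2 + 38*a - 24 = (a - 2)*(a^3 - 13*a + 12) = (a - 2)*(a + 4)*(a^2 - 4*a + 3) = (a - 3)*(a - 2)*(a + 4)*(a - 1)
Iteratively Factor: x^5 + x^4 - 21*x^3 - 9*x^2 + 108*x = (x)*(x^4 + x^3 - 21*x^2 - 9*x + 108) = x*(x + 4)*(x^3 - 3*x^2 - 9*x + 27) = x*(x + 3)*(x + 4)*(x^2 - 6*x + 9) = x*(x - 3)*(x + 3)*(x + 4)*(x - 3)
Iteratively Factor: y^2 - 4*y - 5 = (y - 5)*(y + 1)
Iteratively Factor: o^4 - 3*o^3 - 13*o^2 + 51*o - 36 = (o - 1)*(o^3 - 2*o^2 - 15*o + 36) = (o - 3)*(o - 1)*(o^2 + o - 12) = (o - 3)^2*(o - 1)*(o + 4)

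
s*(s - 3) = s^2 - 3*s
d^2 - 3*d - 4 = (d - 4)*(d + 1)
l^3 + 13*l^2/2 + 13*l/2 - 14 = (l - 1)*(l + 7/2)*(l + 4)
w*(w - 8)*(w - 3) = w^3 - 11*w^2 + 24*w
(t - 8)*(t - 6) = t^2 - 14*t + 48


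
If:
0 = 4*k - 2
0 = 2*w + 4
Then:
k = 1/2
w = -2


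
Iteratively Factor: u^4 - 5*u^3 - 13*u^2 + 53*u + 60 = (u + 3)*(u^3 - 8*u^2 + 11*u + 20) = (u + 1)*(u + 3)*(u^2 - 9*u + 20) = (u - 5)*(u + 1)*(u + 3)*(u - 4)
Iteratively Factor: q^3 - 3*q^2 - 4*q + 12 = (q + 2)*(q^2 - 5*q + 6) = (q - 3)*(q + 2)*(q - 2)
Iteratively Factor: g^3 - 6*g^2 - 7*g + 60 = (g - 4)*(g^2 - 2*g - 15) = (g - 4)*(g + 3)*(g - 5)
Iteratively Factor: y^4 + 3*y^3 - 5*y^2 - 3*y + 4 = (y - 1)*(y^3 + 4*y^2 - y - 4) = (y - 1)*(y + 4)*(y^2 - 1) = (y - 1)^2*(y + 4)*(y + 1)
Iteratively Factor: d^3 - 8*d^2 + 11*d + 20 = (d - 4)*(d^2 - 4*d - 5) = (d - 4)*(d + 1)*(d - 5)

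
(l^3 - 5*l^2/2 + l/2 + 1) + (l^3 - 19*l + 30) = 2*l^3 - 5*l^2/2 - 37*l/2 + 31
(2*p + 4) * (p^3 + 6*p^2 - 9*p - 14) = 2*p^4 + 16*p^3 + 6*p^2 - 64*p - 56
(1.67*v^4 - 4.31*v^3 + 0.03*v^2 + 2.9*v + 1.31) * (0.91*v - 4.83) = 1.5197*v^5 - 11.9882*v^4 + 20.8446*v^3 + 2.4941*v^2 - 12.8149*v - 6.3273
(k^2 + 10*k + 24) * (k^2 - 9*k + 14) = k^4 + k^3 - 52*k^2 - 76*k + 336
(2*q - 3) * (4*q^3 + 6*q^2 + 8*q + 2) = 8*q^4 - 2*q^2 - 20*q - 6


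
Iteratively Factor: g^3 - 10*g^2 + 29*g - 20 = (g - 1)*(g^2 - 9*g + 20) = (g - 4)*(g - 1)*(g - 5)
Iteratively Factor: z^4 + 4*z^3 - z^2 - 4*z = (z - 1)*(z^3 + 5*z^2 + 4*z) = (z - 1)*(z + 1)*(z^2 + 4*z) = z*(z - 1)*(z + 1)*(z + 4)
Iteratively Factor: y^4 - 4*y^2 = (y - 2)*(y^3 + 2*y^2) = y*(y - 2)*(y^2 + 2*y) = y^2*(y - 2)*(y + 2)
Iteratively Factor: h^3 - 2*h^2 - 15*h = (h + 3)*(h^2 - 5*h) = (h - 5)*(h + 3)*(h)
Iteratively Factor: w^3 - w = (w)*(w^2 - 1) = w*(w - 1)*(w + 1)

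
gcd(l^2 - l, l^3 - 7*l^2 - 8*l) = l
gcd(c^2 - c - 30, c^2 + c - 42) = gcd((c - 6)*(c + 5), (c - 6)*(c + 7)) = c - 6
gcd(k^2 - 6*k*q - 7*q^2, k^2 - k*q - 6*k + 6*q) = 1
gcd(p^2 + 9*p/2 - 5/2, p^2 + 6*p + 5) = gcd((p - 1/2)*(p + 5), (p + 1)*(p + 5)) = p + 5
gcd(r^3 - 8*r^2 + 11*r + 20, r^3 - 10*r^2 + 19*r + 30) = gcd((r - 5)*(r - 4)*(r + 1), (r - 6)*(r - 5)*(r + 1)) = r^2 - 4*r - 5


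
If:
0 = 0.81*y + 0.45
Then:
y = -0.56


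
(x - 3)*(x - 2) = x^2 - 5*x + 6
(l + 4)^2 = l^2 + 8*l + 16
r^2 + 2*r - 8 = (r - 2)*(r + 4)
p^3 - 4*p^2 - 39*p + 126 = (p - 7)*(p - 3)*(p + 6)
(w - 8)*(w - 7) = w^2 - 15*w + 56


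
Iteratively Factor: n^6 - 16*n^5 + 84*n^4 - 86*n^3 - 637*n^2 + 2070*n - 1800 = (n + 3)*(n^5 - 19*n^4 + 141*n^3 - 509*n^2 + 890*n - 600) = (n - 3)*(n + 3)*(n^4 - 16*n^3 + 93*n^2 - 230*n + 200) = (n - 5)*(n - 3)*(n + 3)*(n^3 - 11*n^2 + 38*n - 40) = (n - 5)*(n - 3)*(n - 2)*(n + 3)*(n^2 - 9*n + 20) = (n - 5)*(n - 4)*(n - 3)*(n - 2)*(n + 3)*(n - 5)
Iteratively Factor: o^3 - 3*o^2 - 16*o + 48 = (o - 4)*(o^2 + o - 12) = (o - 4)*(o + 4)*(o - 3)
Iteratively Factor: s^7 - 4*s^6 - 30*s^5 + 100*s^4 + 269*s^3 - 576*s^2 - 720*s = (s - 4)*(s^6 - 30*s^4 - 20*s^3 + 189*s^2 + 180*s) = (s - 4)*(s + 4)*(s^5 - 4*s^4 - 14*s^3 + 36*s^2 + 45*s) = (s - 5)*(s - 4)*(s + 4)*(s^4 + s^3 - 9*s^2 - 9*s) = (s - 5)*(s - 4)*(s - 3)*(s + 4)*(s^3 + 4*s^2 + 3*s) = (s - 5)*(s - 4)*(s - 3)*(s + 1)*(s + 4)*(s^2 + 3*s) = (s - 5)*(s - 4)*(s - 3)*(s + 1)*(s + 3)*(s + 4)*(s)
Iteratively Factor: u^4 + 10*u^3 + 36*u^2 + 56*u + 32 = (u + 2)*(u^3 + 8*u^2 + 20*u + 16) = (u + 2)^2*(u^2 + 6*u + 8) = (u + 2)^2*(u + 4)*(u + 2)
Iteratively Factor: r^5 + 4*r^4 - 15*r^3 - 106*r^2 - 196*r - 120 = (r + 2)*(r^4 + 2*r^3 - 19*r^2 - 68*r - 60) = (r + 2)^2*(r^3 - 19*r - 30) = (r + 2)^2*(r + 3)*(r^2 - 3*r - 10) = (r - 5)*(r + 2)^2*(r + 3)*(r + 2)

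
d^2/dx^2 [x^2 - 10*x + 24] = 2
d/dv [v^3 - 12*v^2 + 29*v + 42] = 3*v^2 - 24*v + 29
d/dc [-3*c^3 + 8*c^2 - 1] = c*(16 - 9*c)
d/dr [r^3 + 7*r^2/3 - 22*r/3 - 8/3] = 3*r^2 + 14*r/3 - 22/3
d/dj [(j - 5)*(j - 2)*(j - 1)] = 3*j^2 - 16*j + 17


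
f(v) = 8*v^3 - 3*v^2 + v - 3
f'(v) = 24*v^2 - 6*v + 1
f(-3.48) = -379.96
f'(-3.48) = 312.53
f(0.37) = -2.64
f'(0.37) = 2.07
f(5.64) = 1342.46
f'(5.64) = 730.59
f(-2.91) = -228.45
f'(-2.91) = 221.69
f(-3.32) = -332.14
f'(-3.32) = 285.46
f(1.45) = 16.53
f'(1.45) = 42.76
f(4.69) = 761.00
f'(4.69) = 500.77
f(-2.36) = -127.22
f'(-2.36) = 148.83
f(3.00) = 189.00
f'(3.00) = 199.00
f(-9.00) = -6087.00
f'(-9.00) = 1999.00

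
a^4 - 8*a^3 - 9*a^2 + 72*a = a*(a - 8)*(a - 3)*(a + 3)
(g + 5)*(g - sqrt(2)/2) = g^2 - sqrt(2)*g/2 + 5*g - 5*sqrt(2)/2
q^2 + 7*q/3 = q*(q + 7/3)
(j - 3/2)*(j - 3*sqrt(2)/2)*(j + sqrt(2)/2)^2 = j^4 - 3*j^3/2 - sqrt(2)*j^3/2 - 5*j^2/2 + 3*sqrt(2)*j^2/4 - 3*sqrt(2)*j/4 + 15*j/4 + 9*sqrt(2)/8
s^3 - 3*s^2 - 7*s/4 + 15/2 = (s - 5/2)*(s - 2)*(s + 3/2)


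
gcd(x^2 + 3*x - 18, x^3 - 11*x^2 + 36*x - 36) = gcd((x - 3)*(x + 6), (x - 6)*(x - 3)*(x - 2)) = x - 3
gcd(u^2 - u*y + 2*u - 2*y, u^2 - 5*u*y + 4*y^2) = -u + y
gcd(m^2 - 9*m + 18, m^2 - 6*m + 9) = m - 3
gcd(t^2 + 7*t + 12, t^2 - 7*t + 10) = 1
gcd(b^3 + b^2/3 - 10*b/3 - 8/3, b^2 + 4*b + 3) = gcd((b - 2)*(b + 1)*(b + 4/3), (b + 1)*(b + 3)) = b + 1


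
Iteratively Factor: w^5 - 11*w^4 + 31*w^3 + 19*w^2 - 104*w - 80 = (w - 4)*(w^4 - 7*w^3 + 3*w^2 + 31*w + 20) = (w - 4)*(w + 1)*(w^3 - 8*w^2 + 11*w + 20) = (w - 5)*(w - 4)*(w + 1)*(w^2 - 3*w - 4) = (w - 5)*(w - 4)^2*(w + 1)*(w + 1)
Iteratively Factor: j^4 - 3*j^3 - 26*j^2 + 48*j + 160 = (j - 5)*(j^3 + 2*j^2 - 16*j - 32) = (j - 5)*(j + 4)*(j^2 - 2*j - 8) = (j - 5)*(j - 4)*(j + 4)*(j + 2)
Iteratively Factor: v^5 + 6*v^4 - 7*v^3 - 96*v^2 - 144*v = (v + 4)*(v^4 + 2*v^3 - 15*v^2 - 36*v) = v*(v + 4)*(v^3 + 2*v^2 - 15*v - 36) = v*(v + 3)*(v + 4)*(v^2 - v - 12) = v*(v + 3)^2*(v + 4)*(v - 4)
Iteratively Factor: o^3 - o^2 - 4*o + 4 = (o - 2)*(o^2 + o - 2) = (o - 2)*(o - 1)*(o + 2)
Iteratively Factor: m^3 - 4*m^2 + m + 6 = (m - 3)*(m^2 - m - 2) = (m - 3)*(m - 2)*(m + 1)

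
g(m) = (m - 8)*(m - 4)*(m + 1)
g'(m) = (m - 8)*(m - 4) + (m - 8)*(m + 1) + (m - 4)*(m + 1) = 3*m^2 - 22*m + 20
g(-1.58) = -31.00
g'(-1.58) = 62.25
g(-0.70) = 12.27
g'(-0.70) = 36.87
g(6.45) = -28.29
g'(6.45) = 2.91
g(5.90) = -27.53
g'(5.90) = -5.37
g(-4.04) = -294.28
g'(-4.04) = 157.84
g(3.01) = 19.81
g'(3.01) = -19.04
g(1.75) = 38.67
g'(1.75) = -9.31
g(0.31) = 37.17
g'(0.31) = 13.47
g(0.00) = 32.00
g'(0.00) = 20.00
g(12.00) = 416.00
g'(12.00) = 188.00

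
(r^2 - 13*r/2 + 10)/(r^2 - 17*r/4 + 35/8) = 4*(r - 4)/(4*r - 7)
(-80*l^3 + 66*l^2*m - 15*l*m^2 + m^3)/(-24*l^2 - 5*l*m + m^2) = (10*l^2 - 7*l*m + m^2)/(3*l + m)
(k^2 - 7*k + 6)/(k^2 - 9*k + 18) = (k - 1)/(k - 3)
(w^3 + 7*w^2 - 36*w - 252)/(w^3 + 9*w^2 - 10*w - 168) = (w - 6)/(w - 4)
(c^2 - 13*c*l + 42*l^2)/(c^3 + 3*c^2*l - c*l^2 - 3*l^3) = (c^2 - 13*c*l + 42*l^2)/(c^3 + 3*c^2*l - c*l^2 - 3*l^3)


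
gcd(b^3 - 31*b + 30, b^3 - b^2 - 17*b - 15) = b - 5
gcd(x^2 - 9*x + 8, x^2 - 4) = 1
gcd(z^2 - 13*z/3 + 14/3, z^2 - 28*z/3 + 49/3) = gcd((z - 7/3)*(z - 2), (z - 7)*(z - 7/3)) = z - 7/3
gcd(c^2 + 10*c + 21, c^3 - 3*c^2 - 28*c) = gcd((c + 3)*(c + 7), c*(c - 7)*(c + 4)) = 1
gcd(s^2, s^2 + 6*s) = s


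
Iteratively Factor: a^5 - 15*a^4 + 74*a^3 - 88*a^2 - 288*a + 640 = (a - 4)*(a^4 - 11*a^3 + 30*a^2 + 32*a - 160) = (a - 4)^2*(a^3 - 7*a^2 + 2*a + 40) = (a - 5)*(a - 4)^2*(a^2 - 2*a - 8) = (a - 5)*(a - 4)^2*(a + 2)*(a - 4)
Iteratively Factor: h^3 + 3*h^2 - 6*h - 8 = (h + 1)*(h^2 + 2*h - 8) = (h + 1)*(h + 4)*(h - 2)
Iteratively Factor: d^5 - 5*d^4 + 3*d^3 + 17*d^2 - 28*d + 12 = (d + 2)*(d^4 - 7*d^3 + 17*d^2 - 17*d + 6) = (d - 2)*(d + 2)*(d^3 - 5*d^2 + 7*d - 3) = (d - 2)*(d - 1)*(d + 2)*(d^2 - 4*d + 3) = (d - 2)*(d - 1)^2*(d + 2)*(d - 3)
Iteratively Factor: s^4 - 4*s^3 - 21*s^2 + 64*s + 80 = (s - 4)*(s^3 - 21*s - 20) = (s - 4)*(s + 4)*(s^2 - 4*s - 5) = (s - 5)*(s - 4)*(s + 4)*(s + 1)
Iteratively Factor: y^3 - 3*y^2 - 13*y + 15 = (y - 1)*(y^2 - 2*y - 15) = (y - 5)*(y - 1)*(y + 3)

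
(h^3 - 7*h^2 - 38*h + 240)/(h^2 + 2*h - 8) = (h^3 - 7*h^2 - 38*h + 240)/(h^2 + 2*h - 8)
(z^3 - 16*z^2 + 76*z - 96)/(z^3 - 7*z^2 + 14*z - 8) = (z^2 - 14*z + 48)/(z^2 - 5*z + 4)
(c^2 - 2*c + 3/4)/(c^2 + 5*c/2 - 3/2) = (c - 3/2)/(c + 3)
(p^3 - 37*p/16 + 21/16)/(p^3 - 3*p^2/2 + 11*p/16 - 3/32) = 2*(4*p^2 + 3*p - 7)/(8*p^2 - 6*p + 1)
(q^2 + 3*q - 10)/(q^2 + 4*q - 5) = (q - 2)/(q - 1)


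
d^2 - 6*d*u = d*(d - 6*u)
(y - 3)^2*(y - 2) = y^3 - 8*y^2 + 21*y - 18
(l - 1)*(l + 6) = l^2 + 5*l - 6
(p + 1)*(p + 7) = p^2 + 8*p + 7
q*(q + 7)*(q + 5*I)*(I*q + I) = I*q^4 - 5*q^3 + 8*I*q^3 - 40*q^2 + 7*I*q^2 - 35*q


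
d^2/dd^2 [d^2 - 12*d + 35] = 2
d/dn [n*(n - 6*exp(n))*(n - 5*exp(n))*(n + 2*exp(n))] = -9*n^3*exp(n) + 4*n^3 + 16*n^2*exp(2*n) - 27*n^2*exp(n) + 180*n*exp(3*n) + 16*n*exp(2*n) + 60*exp(3*n)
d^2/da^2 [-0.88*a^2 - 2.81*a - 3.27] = -1.76000000000000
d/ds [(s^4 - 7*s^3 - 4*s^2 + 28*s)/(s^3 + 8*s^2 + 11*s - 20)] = (s^6 + 16*s^5 - 19*s^4 - 290*s^3 + 152*s^2 + 160*s - 560)/(s^6 + 16*s^5 + 86*s^4 + 136*s^3 - 199*s^2 - 440*s + 400)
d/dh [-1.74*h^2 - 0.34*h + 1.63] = -3.48*h - 0.34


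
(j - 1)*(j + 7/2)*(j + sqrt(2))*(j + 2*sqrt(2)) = j^4 + 5*j^3/2 + 3*sqrt(2)*j^3 + j^2/2 + 15*sqrt(2)*j^2/2 - 21*sqrt(2)*j/2 + 10*j - 14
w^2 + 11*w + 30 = (w + 5)*(w + 6)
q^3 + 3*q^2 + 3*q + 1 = (q + 1)^3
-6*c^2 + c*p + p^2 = (-2*c + p)*(3*c + p)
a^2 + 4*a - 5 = (a - 1)*(a + 5)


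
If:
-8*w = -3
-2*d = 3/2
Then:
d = -3/4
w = 3/8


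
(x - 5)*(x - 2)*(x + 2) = x^3 - 5*x^2 - 4*x + 20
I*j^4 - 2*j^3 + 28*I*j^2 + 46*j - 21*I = (j - 3*I)*(j - I)*(j + 7*I)*(I*j + 1)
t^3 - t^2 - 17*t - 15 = (t - 5)*(t + 1)*(t + 3)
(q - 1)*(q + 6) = q^2 + 5*q - 6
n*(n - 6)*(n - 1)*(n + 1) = n^4 - 6*n^3 - n^2 + 6*n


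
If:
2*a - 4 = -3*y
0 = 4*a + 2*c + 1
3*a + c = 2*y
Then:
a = 19/14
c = -45/14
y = 3/7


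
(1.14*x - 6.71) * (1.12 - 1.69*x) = -1.9266*x^2 + 12.6167*x - 7.5152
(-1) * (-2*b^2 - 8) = 2*b^2 + 8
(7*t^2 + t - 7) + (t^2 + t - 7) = 8*t^2 + 2*t - 14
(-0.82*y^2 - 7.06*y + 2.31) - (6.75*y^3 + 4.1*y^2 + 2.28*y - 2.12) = -6.75*y^3 - 4.92*y^2 - 9.34*y + 4.43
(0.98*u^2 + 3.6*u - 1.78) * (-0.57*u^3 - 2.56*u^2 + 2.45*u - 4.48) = -0.5586*u^5 - 4.5608*u^4 - 5.8004*u^3 + 8.9864*u^2 - 20.489*u + 7.9744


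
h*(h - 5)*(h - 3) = h^3 - 8*h^2 + 15*h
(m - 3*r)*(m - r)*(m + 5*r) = m^3 + m^2*r - 17*m*r^2 + 15*r^3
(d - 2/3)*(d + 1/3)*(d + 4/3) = d^3 + d^2 - 2*d/3 - 8/27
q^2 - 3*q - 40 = (q - 8)*(q + 5)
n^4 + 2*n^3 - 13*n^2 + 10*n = n*(n - 2)*(n - 1)*(n + 5)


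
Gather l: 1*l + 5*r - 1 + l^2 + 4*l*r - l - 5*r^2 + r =l^2 + 4*l*r - 5*r^2 + 6*r - 1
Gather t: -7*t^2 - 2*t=-7*t^2 - 2*t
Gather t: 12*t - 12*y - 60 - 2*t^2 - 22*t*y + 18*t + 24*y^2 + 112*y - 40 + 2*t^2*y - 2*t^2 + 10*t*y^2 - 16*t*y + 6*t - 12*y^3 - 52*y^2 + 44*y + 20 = t^2*(2*y - 4) + t*(10*y^2 - 38*y + 36) - 12*y^3 - 28*y^2 + 144*y - 80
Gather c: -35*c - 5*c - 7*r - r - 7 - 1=-40*c - 8*r - 8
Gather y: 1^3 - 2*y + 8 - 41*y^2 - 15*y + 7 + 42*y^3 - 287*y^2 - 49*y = 42*y^3 - 328*y^2 - 66*y + 16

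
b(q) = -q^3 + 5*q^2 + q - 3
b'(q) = -3*q^2 + 10*q + 1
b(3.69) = 18.53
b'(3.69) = -2.95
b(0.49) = -1.43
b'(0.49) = 5.18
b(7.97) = -183.69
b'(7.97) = -109.86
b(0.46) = -1.58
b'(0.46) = 4.97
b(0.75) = 0.14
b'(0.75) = 6.81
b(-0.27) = -2.89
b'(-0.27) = -1.92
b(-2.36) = 35.63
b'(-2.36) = -39.31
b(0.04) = -2.95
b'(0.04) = 1.40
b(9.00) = -318.00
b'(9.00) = -152.00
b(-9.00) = 1122.00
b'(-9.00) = -332.00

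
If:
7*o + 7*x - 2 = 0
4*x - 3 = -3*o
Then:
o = -13/7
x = 15/7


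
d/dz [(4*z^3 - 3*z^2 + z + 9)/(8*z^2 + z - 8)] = (32*z^4 + 8*z^3 - 107*z^2 - 96*z - 17)/(64*z^4 + 16*z^3 - 127*z^2 - 16*z + 64)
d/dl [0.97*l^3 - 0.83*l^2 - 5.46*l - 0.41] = 2.91*l^2 - 1.66*l - 5.46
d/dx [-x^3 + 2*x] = 2 - 3*x^2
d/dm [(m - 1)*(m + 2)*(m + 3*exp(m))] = 3*m^2*exp(m) + 3*m^2 + 9*m*exp(m) + 2*m - 3*exp(m) - 2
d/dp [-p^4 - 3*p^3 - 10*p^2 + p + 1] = -4*p^3 - 9*p^2 - 20*p + 1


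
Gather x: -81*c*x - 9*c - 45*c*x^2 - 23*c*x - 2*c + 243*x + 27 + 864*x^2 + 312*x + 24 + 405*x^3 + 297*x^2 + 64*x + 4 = -11*c + 405*x^3 + x^2*(1161 - 45*c) + x*(619 - 104*c) + 55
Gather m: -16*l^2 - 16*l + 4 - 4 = -16*l^2 - 16*l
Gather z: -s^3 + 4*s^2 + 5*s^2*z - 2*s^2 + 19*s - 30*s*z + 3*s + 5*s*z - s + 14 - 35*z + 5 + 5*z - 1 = -s^3 + 2*s^2 + 21*s + z*(5*s^2 - 25*s - 30) + 18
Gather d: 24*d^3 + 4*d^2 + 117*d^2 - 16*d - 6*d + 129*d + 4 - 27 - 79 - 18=24*d^3 + 121*d^2 + 107*d - 120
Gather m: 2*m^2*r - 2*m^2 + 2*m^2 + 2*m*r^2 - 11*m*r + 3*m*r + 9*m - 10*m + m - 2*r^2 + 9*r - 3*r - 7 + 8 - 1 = 2*m^2*r + m*(2*r^2 - 8*r) - 2*r^2 + 6*r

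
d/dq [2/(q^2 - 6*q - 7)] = 4*(3 - q)/(-q^2 + 6*q + 7)^2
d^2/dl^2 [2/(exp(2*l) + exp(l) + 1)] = 2*(2*(2*exp(l) + 1)^2*exp(l) - (4*exp(l) + 1)*(exp(2*l) + exp(l) + 1))*exp(l)/(exp(2*l) + exp(l) + 1)^3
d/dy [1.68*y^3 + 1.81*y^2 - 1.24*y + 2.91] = 5.04*y^2 + 3.62*y - 1.24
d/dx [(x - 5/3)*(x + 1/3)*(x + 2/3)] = 3*x^2 - 4*x/3 - 13/9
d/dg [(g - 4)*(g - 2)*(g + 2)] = 3*g^2 - 8*g - 4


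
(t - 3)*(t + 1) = t^2 - 2*t - 3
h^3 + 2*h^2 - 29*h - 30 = (h - 5)*(h + 1)*(h + 6)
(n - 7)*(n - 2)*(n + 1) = n^3 - 8*n^2 + 5*n + 14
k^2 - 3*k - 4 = (k - 4)*(k + 1)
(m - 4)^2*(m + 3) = m^3 - 5*m^2 - 8*m + 48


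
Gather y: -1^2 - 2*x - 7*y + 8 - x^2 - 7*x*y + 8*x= -x^2 + 6*x + y*(-7*x - 7) + 7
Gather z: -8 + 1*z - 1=z - 9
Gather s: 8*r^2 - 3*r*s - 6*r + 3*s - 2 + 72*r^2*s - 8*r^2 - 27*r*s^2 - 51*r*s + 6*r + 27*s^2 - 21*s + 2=s^2*(27 - 27*r) + s*(72*r^2 - 54*r - 18)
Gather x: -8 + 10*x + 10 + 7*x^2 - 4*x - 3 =7*x^2 + 6*x - 1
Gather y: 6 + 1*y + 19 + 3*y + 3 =4*y + 28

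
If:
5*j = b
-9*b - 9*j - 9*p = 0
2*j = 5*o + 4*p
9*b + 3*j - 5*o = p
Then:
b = 0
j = 0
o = 0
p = 0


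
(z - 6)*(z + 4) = z^2 - 2*z - 24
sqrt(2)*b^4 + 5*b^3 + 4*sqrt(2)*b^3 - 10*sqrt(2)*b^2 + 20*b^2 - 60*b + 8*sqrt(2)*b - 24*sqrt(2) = (b - 2)*(b + 6)*(b + 2*sqrt(2))*(sqrt(2)*b + 1)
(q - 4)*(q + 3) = q^2 - q - 12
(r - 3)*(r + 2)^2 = r^3 + r^2 - 8*r - 12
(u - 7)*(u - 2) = u^2 - 9*u + 14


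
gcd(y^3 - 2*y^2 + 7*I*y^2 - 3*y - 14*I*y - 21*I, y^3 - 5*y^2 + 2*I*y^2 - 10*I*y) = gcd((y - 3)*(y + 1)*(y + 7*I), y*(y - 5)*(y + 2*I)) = 1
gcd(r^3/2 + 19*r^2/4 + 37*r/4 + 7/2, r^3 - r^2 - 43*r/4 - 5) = r + 1/2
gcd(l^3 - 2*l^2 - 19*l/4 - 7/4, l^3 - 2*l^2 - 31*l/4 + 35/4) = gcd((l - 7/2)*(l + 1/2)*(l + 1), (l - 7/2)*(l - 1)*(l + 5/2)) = l - 7/2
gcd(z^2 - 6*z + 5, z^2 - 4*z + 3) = z - 1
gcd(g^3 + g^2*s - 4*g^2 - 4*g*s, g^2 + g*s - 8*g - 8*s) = g + s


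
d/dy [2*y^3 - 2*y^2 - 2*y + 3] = 6*y^2 - 4*y - 2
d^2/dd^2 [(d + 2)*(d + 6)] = 2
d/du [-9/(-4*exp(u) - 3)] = -36*exp(u)/(4*exp(u) + 3)^2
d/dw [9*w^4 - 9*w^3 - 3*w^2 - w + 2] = 36*w^3 - 27*w^2 - 6*w - 1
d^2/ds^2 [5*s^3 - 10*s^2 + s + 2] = 30*s - 20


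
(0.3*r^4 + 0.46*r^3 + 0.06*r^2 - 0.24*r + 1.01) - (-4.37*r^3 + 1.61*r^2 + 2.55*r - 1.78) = 0.3*r^4 + 4.83*r^3 - 1.55*r^2 - 2.79*r + 2.79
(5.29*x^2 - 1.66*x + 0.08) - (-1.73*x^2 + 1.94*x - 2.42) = 7.02*x^2 - 3.6*x + 2.5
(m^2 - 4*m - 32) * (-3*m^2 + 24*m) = -3*m^4 + 36*m^3 - 768*m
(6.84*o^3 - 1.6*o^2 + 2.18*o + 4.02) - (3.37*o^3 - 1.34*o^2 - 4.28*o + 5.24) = 3.47*o^3 - 0.26*o^2 + 6.46*o - 1.22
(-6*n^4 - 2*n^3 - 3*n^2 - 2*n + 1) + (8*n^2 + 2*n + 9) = -6*n^4 - 2*n^3 + 5*n^2 + 10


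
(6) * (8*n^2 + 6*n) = 48*n^2 + 36*n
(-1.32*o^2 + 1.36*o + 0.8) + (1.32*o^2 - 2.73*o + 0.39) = 1.19 - 1.37*o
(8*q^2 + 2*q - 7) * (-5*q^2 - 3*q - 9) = -40*q^4 - 34*q^3 - 43*q^2 + 3*q + 63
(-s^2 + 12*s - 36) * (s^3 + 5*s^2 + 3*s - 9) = -s^5 + 7*s^4 + 21*s^3 - 135*s^2 - 216*s + 324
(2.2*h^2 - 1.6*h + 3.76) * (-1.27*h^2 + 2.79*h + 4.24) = -2.794*h^4 + 8.17*h^3 + 0.0888000000000009*h^2 + 3.7064*h + 15.9424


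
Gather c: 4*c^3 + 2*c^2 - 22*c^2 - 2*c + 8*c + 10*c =4*c^3 - 20*c^2 + 16*c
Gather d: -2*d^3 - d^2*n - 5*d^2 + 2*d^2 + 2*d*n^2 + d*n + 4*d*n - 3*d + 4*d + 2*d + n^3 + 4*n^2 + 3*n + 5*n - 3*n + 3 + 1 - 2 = -2*d^3 + d^2*(-n - 3) + d*(2*n^2 + 5*n + 3) + n^3 + 4*n^2 + 5*n + 2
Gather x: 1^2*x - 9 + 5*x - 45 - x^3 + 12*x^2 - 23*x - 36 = -x^3 + 12*x^2 - 17*x - 90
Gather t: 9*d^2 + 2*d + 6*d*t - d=9*d^2 + 6*d*t + d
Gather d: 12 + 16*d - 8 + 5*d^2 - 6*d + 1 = 5*d^2 + 10*d + 5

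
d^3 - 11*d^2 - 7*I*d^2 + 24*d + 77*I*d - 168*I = (d - 8)*(d - 3)*(d - 7*I)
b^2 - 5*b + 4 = (b - 4)*(b - 1)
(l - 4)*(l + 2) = l^2 - 2*l - 8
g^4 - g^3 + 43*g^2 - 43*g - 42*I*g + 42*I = (g - 1)*(g - 6*I)*(g - I)*(g + 7*I)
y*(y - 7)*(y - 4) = y^3 - 11*y^2 + 28*y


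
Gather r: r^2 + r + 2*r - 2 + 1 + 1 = r^2 + 3*r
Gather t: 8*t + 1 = 8*t + 1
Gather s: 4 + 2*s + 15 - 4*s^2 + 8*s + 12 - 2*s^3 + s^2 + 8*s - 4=-2*s^3 - 3*s^2 + 18*s + 27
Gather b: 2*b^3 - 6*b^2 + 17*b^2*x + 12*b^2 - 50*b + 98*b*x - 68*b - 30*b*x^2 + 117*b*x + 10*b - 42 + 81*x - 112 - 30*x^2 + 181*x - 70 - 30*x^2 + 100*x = 2*b^3 + b^2*(17*x + 6) + b*(-30*x^2 + 215*x - 108) - 60*x^2 + 362*x - 224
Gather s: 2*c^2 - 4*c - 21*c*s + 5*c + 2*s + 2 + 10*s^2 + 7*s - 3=2*c^2 + c + 10*s^2 + s*(9 - 21*c) - 1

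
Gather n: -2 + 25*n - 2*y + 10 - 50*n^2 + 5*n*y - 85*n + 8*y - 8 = -50*n^2 + n*(5*y - 60) + 6*y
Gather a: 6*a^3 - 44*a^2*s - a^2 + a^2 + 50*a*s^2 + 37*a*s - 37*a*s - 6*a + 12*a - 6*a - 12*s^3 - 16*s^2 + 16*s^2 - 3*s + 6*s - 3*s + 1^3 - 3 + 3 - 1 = 6*a^3 - 44*a^2*s + 50*a*s^2 - 12*s^3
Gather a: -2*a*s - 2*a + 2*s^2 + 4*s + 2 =a*(-2*s - 2) + 2*s^2 + 4*s + 2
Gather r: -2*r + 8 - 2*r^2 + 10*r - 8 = -2*r^2 + 8*r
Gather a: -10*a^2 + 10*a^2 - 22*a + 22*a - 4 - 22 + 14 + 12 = 0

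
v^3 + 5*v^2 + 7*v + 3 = (v + 1)^2*(v + 3)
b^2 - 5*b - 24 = (b - 8)*(b + 3)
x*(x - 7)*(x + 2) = x^3 - 5*x^2 - 14*x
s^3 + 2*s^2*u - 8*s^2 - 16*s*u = s*(s - 8)*(s + 2*u)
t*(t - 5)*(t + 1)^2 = t^4 - 3*t^3 - 9*t^2 - 5*t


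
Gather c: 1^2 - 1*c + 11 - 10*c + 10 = 22 - 11*c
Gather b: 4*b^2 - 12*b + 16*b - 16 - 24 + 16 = 4*b^2 + 4*b - 24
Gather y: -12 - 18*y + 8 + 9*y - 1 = -9*y - 5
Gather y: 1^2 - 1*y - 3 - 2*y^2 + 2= -2*y^2 - y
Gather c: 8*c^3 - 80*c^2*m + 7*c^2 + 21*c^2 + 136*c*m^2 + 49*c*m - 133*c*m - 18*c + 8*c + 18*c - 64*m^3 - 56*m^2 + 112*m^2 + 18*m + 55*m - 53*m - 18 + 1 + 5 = 8*c^3 + c^2*(28 - 80*m) + c*(136*m^2 - 84*m + 8) - 64*m^3 + 56*m^2 + 20*m - 12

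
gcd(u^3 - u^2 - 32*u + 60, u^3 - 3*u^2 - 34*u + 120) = u^2 + u - 30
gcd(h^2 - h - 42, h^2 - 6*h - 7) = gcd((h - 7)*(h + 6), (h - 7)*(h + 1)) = h - 7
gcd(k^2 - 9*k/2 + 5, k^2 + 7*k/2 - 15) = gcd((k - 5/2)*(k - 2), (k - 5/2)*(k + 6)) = k - 5/2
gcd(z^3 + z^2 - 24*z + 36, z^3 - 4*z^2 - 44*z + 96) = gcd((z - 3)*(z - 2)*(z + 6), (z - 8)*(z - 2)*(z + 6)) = z^2 + 4*z - 12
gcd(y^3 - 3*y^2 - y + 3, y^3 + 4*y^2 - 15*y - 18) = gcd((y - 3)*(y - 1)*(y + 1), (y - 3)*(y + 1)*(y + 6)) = y^2 - 2*y - 3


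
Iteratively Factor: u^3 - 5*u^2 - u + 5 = (u + 1)*(u^2 - 6*u + 5) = (u - 1)*(u + 1)*(u - 5)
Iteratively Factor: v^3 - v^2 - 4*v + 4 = (v + 2)*(v^2 - 3*v + 2) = (v - 1)*(v + 2)*(v - 2)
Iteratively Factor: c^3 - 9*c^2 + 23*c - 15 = (c - 3)*(c^2 - 6*c + 5) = (c - 3)*(c - 1)*(c - 5)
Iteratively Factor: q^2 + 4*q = (q + 4)*(q)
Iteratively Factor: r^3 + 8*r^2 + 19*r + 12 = (r + 4)*(r^2 + 4*r + 3) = (r + 3)*(r + 4)*(r + 1)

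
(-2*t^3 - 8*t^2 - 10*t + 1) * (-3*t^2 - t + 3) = 6*t^5 + 26*t^4 + 32*t^3 - 17*t^2 - 31*t + 3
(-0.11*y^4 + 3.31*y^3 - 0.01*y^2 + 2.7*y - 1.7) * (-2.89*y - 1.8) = 0.3179*y^5 - 9.3679*y^4 - 5.9291*y^3 - 7.785*y^2 + 0.0529999999999999*y + 3.06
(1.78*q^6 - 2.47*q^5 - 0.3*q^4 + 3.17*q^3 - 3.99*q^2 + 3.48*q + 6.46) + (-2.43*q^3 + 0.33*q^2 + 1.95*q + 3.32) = 1.78*q^6 - 2.47*q^5 - 0.3*q^4 + 0.74*q^3 - 3.66*q^2 + 5.43*q + 9.78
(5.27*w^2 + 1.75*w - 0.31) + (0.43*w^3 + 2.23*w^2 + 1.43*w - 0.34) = 0.43*w^3 + 7.5*w^2 + 3.18*w - 0.65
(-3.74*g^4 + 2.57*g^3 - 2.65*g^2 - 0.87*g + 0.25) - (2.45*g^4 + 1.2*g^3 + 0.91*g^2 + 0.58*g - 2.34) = -6.19*g^4 + 1.37*g^3 - 3.56*g^2 - 1.45*g + 2.59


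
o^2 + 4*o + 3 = (o + 1)*(o + 3)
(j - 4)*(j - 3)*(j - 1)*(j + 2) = j^4 - 6*j^3 + 3*j^2 + 26*j - 24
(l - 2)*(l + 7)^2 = l^3 + 12*l^2 + 21*l - 98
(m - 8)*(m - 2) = m^2 - 10*m + 16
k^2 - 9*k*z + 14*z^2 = (k - 7*z)*(k - 2*z)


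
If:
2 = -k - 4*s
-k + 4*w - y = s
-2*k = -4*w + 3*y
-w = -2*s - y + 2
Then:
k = -98/37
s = 6/37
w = -10/37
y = 52/37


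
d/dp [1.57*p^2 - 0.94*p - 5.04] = 3.14*p - 0.94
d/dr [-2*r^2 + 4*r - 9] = 4 - 4*r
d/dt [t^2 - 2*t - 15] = 2*t - 2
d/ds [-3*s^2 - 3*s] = -6*s - 3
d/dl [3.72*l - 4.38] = 3.72000000000000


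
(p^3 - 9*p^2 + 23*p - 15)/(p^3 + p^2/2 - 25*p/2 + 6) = 2*(p^2 - 6*p + 5)/(2*p^2 + 7*p - 4)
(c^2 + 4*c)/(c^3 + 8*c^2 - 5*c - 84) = c/(c^2 + 4*c - 21)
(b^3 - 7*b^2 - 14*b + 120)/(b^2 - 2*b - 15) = (b^2 - 2*b - 24)/(b + 3)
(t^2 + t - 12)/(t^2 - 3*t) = (t + 4)/t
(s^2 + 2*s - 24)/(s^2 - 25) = (s^2 + 2*s - 24)/(s^2 - 25)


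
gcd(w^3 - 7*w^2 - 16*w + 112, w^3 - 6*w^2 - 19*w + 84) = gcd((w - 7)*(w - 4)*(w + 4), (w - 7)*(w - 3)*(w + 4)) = w^2 - 3*w - 28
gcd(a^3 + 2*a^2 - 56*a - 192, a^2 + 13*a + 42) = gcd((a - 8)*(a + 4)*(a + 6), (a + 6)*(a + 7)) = a + 6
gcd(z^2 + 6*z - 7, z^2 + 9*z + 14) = z + 7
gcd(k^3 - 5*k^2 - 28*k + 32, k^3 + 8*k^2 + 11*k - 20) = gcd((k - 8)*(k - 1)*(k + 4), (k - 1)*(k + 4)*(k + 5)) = k^2 + 3*k - 4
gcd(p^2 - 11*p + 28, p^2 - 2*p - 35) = p - 7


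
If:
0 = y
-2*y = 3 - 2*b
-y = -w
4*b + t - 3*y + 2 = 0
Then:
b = 3/2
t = -8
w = 0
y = 0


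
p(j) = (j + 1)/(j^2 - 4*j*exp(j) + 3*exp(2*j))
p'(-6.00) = -0.02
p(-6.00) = -0.14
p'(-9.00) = -0.00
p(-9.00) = -0.10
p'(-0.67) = 0.41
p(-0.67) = 0.13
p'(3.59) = -0.00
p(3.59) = 0.00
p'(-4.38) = -0.03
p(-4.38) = -0.17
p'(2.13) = -0.04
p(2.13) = 0.02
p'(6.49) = -0.00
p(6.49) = 0.00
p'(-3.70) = -0.03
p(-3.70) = -0.19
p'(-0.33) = 0.33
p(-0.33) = 0.26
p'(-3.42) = -0.02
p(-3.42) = -0.20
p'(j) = (j + 1)*(4*j*exp(j) - 2*j - 6*exp(2*j) + 4*exp(j))/(j^2 - 4*j*exp(j) + 3*exp(2*j))^2 + 1/(j^2 - 4*j*exp(j) + 3*exp(2*j)) = (j^2 - 4*j*exp(j) + 2*(j + 1)*(2*j*exp(j) - j - 3*exp(2*j) + 2*exp(j)) + 3*exp(2*j))/(j^2 - 4*j*exp(j) + 3*exp(2*j))^2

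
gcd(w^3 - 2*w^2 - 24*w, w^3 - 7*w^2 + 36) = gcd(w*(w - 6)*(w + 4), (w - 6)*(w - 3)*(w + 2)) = w - 6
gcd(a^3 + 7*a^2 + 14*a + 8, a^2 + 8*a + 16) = a + 4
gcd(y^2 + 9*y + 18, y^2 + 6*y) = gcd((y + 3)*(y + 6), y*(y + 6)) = y + 6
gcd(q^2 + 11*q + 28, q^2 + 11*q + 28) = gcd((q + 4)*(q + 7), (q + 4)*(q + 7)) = q^2 + 11*q + 28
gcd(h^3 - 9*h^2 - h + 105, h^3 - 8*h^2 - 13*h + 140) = h^2 - 12*h + 35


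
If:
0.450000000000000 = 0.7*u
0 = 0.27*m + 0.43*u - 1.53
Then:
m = 4.64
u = 0.64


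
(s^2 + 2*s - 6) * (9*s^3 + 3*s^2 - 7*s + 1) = 9*s^5 + 21*s^4 - 55*s^3 - 31*s^2 + 44*s - 6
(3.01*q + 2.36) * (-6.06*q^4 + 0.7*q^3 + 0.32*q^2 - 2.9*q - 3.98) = -18.2406*q^5 - 12.1946*q^4 + 2.6152*q^3 - 7.9738*q^2 - 18.8238*q - 9.3928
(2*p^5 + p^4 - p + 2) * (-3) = -6*p^5 - 3*p^4 + 3*p - 6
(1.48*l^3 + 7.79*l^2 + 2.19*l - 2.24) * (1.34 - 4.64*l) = -6.8672*l^4 - 34.1624*l^3 + 0.277000000000003*l^2 + 13.3282*l - 3.0016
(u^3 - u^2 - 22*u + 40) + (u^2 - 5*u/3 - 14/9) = u^3 - 71*u/3 + 346/9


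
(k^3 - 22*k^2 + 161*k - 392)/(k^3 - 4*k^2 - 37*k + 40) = (k^2 - 14*k + 49)/(k^2 + 4*k - 5)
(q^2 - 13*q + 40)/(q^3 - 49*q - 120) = (q - 5)/(q^2 + 8*q + 15)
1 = 1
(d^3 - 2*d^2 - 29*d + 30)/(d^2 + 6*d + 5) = (d^2 - 7*d + 6)/(d + 1)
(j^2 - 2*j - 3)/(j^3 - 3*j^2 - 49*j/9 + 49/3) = 9*(j + 1)/(9*j^2 - 49)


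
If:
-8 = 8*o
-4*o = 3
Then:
No Solution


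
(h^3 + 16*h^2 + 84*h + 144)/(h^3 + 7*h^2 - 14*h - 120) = (h^2 + 10*h + 24)/(h^2 + h - 20)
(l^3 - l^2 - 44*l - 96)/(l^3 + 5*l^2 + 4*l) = (l^2 - 5*l - 24)/(l*(l + 1))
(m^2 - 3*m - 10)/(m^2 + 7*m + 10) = (m - 5)/(m + 5)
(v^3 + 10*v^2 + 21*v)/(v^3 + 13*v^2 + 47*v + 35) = v*(v + 3)/(v^2 + 6*v + 5)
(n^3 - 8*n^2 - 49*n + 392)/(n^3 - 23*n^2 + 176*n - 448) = (n + 7)/(n - 8)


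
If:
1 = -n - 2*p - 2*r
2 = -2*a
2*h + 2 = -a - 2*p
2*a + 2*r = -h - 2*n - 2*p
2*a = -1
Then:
No Solution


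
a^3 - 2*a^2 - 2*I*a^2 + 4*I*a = a*(a - 2)*(a - 2*I)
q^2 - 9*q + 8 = (q - 8)*(q - 1)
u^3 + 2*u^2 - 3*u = u*(u - 1)*(u + 3)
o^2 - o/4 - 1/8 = (o - 1/2)*(o + 1/4)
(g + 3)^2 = g^2 + 6*g + 9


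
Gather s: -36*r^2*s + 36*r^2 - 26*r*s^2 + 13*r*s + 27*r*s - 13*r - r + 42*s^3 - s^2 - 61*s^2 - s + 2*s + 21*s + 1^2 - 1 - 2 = 36*r^2 - 14*r + 42*s^3 + s^2*(-26*r - 62) + s*(-36*r^2 + 40*r + 22) - 2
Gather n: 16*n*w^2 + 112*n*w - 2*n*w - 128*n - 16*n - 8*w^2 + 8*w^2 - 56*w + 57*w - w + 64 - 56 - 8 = n*(16*w^2 + 110*w - 144)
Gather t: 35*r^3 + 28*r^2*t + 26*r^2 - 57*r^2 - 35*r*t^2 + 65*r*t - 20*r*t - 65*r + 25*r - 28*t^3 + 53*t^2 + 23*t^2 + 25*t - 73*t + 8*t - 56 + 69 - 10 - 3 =35*r^3 - 31*r^2 - 40*r - 28*t^3 + t^2*(76 - 35*r) + t*(28*r^2 + 45*r - 40)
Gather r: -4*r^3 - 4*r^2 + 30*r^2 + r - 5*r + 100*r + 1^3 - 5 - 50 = -4*r^3 + 26*r^2 + 96*r - 54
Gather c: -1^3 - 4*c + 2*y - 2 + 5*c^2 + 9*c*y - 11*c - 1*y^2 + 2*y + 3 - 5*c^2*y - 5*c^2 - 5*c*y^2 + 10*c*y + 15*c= -5*c^2*y + c*(-5*y^2 + 19*y) - y^2 + 4*y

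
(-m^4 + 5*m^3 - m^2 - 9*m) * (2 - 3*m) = 3*m^5 - 17*m^4 + 13*m^3 + 25*m^2 - 18*m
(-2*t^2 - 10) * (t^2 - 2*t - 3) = -2*t^4 + 4*t^3 - 4*t^2 + 20*t + 30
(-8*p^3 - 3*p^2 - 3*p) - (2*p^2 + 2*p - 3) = -8*p^3 - 5*p^2 - 5*p + 3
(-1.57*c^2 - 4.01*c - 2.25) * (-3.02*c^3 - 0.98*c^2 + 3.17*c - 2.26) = 4.7414*c^5 + 13.6488*c^4 + 5.7479*c^3 - 6.9585*c^2 + 1.9301*c + 5.085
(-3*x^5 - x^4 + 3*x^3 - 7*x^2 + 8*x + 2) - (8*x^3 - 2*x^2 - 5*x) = -3*x^5 - x^4 - 5*x^3 - 5*x^2 + 13*x + 2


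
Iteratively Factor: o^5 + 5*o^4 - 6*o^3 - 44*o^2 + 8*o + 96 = (o - 2)*(o^4 + 7*o^3 + 8*o^2 - 28*o - 48) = (o - 2)*(o + 2)*(o^3 + 5*o^2 - 2*o - 24) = (o - 2)*(o + 2)*(o + 3)*(o^2 + 2*o - 8) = (o - 2)^2*(o + 2)*(o + 3)*(o + 4)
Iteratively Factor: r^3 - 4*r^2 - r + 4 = (r + 1)*(r^2 - 5*r + 4) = (r - 4)*(r + 1)*(r - 1)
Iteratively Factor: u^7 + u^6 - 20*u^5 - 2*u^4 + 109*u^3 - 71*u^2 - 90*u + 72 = (u + 4)*(u^6 - 3*u^5 - 8*u^4 + 30*u^3 - 11*u^2 - 27*u + 18) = (u - 1)*(u + 4)*(u^5 - 2*u^4 - 10*u^3 + 20*u^2 + 9*u - 18) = (u - 1)^2*(u + 4)*(u^4 - u^3 - 11*u^2 + 9*u + 18) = (u - 3)*(u - 1)^2*(u + 4)*(u^3 + 2*u^2 - 5*u - 6) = (u - 3)*(u - 1)^2*(u + 3)*(u + 4)*(u^2 - u - 2) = (u - 3)*(u - 1)^2*(u + 1)*(u + 3)*(u + 4)*(u - 2)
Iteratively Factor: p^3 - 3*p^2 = (p - 3)*(p^2) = p*(p - 3)*(p)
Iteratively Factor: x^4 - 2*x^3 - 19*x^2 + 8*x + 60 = (x - 5)*(x^3 + 3*x^2 - 4*x - 12) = (x - 5)*(x + 2)*(x^2 + x - 6) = (x - 5)*(x + 2)*(x + 3)*(x - 2)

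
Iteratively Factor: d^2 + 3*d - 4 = (d - 1)*(d + 4)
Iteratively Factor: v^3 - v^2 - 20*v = (v + 4)*(v^2 - 5*v) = (v - 5)*(v + 4)*(v)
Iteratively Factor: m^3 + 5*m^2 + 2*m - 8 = (m + 4)*(m^2 + m - 2) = (m + 2)*(m + 4)*(m - 1)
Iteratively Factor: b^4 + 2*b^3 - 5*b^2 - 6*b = (b)*(b^3 + 2*b^2 - 5*b - 6) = b*(b - 2)*(b^2 + 4*b + 3) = b*(b - 2)*(b + 3)*(b + 1)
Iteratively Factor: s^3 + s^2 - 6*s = (s)*(s^2 + s - 6) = s*(s + 3)*(s - 2)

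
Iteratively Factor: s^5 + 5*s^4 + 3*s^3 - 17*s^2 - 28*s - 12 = (s + 1)*(s^4 + 4*s^3 - s^2 - 16*s - 12) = (s + 1)*(s + 2)*(s^3 + 2*s^2 - 5*s - 6) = (s + 1)^2*(s + 2)*(s^2 + s - 6) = (s + 1)^2*(s + 2)*(s + 3)*(s - 2)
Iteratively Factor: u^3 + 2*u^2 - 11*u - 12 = (u + 1)*(u^2 + u - 12) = (u + 1)*(u + 4)*(u - 3)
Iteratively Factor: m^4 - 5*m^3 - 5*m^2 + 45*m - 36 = (m - 4)*(m^3 - m^2 - 9*m + 9) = (m - 4)*(m + 3)*(m^2 - 4*m + 3) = (m - 4)*(m - 1)*(m + 3)*(m - 3)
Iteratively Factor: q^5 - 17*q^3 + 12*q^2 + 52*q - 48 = (q - 2)*(q^4 + 2*q^3 - 13*q^2 - 14*q + 24) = (q - 3)*(q - 2)*(q^3 + 5*q^2 + 2*q - 8) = (q - 3)*(q - 2)*(q - 1)*(q^2 + 6*q + 8) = (q - 3)*(q - 2)*(q - 1)*(q + 4)*(q + 2)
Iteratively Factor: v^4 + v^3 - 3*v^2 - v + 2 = (v - 1)*(v^3 + 2*v^2 - v - 2) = (v - 1)*(v + 1)*(v^2 + v - 2) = (v - 1)^2*(v + 1)*(v + 2)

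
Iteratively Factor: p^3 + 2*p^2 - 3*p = (p)*(p^2 + 2*p - 3) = p*(p + 3)*(p - 1)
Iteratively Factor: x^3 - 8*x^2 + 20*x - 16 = (x - 2)*(x^2 - 6*x + 8) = (x - 2)^2*(x - 4)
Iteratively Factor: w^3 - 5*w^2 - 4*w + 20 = (w - 2)*(w^2 - 3*w - 10) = (w - 5)*(w - 2)*(w + 2)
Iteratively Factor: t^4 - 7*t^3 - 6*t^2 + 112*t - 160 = (t - 4)*(t^3 - 3*t^2 - 18*t + 40) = (t - 5)*(t - 4)*(t^2 + 2*t - 8) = (t - 5)*(t - 4)*(t - 2)*(t + 4)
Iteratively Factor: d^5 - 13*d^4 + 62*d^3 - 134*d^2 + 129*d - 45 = (d - 5)*(d^4 - 8*d^3 + 22*d^2 - 24*d + 9) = (d - 5)*(d - 3)*(d^3 - 5*d^2 + 7*d - 3) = (d - 5)*(d - 3)*(d - 1)*(d^2 - 4*d + 3) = (d - 5)*(d - 3)*(d - 1)^2*(d - 3)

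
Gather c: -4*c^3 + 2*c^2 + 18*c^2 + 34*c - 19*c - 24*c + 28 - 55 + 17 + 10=-4*c^3 + 20*c^2 - 9*c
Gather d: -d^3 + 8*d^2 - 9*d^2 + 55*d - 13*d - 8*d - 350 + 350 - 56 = -d^3 - d^2 + 34*d - 56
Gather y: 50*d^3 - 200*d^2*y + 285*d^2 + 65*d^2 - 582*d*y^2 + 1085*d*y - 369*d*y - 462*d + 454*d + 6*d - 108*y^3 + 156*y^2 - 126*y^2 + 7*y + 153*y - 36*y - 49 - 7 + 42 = 50*d^3 + 350*d^2 - 2*d - 108*y^3 + y^2*(30 - 582*d) + y*(-200*d^2 + 716*d + 124) - 14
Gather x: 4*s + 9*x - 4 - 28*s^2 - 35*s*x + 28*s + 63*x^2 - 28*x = -28*s^2 + 32*s + 63*x^2 + x*(-35*s - 19) - 4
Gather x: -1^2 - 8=-9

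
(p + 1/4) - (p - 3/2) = 7/4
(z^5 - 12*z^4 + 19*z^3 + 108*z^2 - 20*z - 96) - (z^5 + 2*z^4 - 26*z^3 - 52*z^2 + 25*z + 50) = -14*z^4 + 45*z^3 + 160*z^2 - 45*z - 146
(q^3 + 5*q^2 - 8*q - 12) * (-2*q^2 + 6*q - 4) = -2*q^5 - 4*q^4 + 42*q^3 - 44*q^2 - 40*q + 48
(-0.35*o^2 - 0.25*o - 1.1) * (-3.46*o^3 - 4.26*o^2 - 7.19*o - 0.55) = 1.211*o^5 + 2.356*o^4 + 7.3875*o^3 + 6.676*o^2 + 8.0465*o + 0.605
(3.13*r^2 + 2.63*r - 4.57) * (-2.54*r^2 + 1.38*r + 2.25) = -7.9502*r^4 - 2.3608*r^3 + 22.2797*r^2 - 0.3891*r - 10.2825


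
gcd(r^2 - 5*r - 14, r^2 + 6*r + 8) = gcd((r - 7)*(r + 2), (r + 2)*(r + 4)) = r + 2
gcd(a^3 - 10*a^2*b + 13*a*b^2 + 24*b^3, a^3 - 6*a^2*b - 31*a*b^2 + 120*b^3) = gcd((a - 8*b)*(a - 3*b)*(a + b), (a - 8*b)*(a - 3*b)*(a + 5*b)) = a^2 - 11*a*b + 24*b^2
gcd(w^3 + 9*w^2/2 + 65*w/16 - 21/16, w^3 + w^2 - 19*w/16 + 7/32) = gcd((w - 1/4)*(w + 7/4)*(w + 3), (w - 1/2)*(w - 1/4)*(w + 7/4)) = w^2 + 3*w/2 - 7/16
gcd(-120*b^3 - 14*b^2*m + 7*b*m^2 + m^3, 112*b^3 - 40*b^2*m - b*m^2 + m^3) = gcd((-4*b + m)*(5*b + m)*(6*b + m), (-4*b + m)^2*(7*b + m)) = 4*b - m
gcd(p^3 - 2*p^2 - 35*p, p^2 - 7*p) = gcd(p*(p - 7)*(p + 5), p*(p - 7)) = p^2 - 7*p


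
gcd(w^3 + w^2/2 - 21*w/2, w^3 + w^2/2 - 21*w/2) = w^3 + w^2/2 - 21*w/2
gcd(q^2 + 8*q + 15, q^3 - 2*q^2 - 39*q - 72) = q + 3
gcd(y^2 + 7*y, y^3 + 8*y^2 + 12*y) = y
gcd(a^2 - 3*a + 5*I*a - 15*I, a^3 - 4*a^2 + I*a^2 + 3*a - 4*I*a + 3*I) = a - 3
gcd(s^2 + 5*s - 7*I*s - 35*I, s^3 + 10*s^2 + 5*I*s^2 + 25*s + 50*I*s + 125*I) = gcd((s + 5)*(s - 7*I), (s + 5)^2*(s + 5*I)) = s + 5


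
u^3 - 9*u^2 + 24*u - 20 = (u - 5)*(u - 2)^2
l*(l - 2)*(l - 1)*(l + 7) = l^4 + 4*l^3 - 19*l^2 + 14*l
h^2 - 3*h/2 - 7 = (h - 7/2)*(h + 2)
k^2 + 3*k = k*(k + 3)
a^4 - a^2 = a^2*(a - 1)*(a + 1)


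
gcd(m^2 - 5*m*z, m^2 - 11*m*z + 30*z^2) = -m + 5*z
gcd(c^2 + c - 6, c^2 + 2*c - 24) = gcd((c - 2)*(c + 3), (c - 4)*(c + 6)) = 1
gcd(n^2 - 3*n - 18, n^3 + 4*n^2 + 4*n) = 1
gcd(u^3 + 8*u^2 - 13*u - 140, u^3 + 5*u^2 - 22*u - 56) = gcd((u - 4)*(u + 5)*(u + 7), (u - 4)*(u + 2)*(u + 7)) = u^2 + 3*u - 28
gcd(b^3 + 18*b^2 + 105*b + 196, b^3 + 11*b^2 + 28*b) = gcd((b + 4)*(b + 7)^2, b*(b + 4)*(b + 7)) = b^2 + 11*b + 28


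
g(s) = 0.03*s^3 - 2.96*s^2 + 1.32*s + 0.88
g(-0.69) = -1.45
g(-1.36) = -6.47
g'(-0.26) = 2.87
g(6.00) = -91.28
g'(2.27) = -11.65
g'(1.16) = -5.43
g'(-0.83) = 6.30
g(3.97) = -38.65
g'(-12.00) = 85.32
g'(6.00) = -30.96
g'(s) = 0.09*s^2 - 5.92*s + 1.32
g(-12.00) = -493.04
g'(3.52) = -18.40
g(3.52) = -29.84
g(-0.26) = 0.34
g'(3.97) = -20.76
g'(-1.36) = 9.54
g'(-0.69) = 5.45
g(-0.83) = -2.27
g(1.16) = -1.52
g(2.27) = -11.03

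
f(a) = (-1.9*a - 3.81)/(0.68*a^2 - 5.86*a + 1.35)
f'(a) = (5.86 - 1.36*a)*(-1.9*a - 3.81)/(0.68*a^2 - 5.86*a + 1.35)^2 - 1.9/(0.68*a^2 - 5.86*a + 1.35)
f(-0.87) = -0.31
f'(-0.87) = -0.59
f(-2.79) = 0.06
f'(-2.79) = -0.06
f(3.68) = 0.98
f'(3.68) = 0.10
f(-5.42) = 0.12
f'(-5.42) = -0.01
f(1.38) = 1.18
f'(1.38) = -0.52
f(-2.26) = 0.03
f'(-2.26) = -0.09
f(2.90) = 0.94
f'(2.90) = 0.01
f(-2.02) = 0.00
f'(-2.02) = -0.12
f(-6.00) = 0.12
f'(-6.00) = -0.00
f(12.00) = -0.92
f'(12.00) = 0.27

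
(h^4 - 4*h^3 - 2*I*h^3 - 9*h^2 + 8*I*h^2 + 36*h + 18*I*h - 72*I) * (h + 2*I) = h^5 - 4*h^4 - 5*h^3 + 20*h^2 - 36*h + 144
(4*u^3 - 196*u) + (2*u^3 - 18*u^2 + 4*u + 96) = 6*u^3 - 18*u^2 - 192*u + 96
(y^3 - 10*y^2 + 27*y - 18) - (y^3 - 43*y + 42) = -10*y^2 + 70*y - 60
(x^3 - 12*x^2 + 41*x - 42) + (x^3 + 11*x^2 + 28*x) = 2*x^3 - x^2 + 69*x - 42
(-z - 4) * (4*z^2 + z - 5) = -4*z^3 - 17*z^2 + z + 20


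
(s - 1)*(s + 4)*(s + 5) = s^3 + 8*s^2 + 11*s - 20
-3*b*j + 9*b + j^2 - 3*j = (-3*b + j)*(j - 3)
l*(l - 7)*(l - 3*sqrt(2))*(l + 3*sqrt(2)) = l^4 - 7*l^3 - 18*l^2 + 126*l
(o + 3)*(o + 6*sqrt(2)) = o^2 + 3*o + 6*sqrt(2)*o + 18*sqrt(2)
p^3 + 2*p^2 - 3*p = p*(p - 1)*(p + 3)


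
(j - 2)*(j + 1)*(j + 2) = j^3 + j^2 - 4*j - 4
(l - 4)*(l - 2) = l^2 - 6*l + 8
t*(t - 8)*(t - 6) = t^3 - 14*t^2 + 48*t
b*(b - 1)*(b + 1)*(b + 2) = b^4 + 2*b^3 - b^2 - 2*b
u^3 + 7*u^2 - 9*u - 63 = (u - 3)*(u + 3)*(u + 7)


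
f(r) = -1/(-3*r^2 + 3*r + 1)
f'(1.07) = -5.69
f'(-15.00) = 0.00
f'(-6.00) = 0.00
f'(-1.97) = 0.05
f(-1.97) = 0.06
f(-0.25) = -16.00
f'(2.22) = -0.20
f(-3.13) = 0.03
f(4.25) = 0.02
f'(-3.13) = 0.02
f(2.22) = 0.14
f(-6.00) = 0.01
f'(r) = -(6*r - 3)/(-3*r^2 + 3*r + 1)^2 = 3*(1 - 2*r)/(-3*r^2 + 3*r + 1)^2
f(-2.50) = 0.04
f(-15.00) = 0.00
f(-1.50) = 0.10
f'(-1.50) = 0.11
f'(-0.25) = 1152.00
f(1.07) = -1.29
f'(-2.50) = 0.03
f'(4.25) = -0.01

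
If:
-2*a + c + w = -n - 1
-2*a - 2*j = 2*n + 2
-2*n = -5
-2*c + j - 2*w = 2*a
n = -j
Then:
No Solution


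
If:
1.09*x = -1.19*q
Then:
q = -0.915966386554622*x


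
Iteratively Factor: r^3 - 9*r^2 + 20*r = (r - 4)*(r^2 - 5*r) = r*(r - 4)*(r - 5)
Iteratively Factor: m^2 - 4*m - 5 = (m + 1)*(m - 5)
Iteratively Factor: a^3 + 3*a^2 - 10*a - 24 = (a + 4)*(a^2 - a - 6) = (a + 2)*(a + 4)*(a - 3)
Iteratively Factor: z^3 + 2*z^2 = (z)*(z^2 + 2*z) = z^2*(z + 2)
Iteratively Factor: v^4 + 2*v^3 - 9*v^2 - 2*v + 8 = (v + 1)*(v^3 + v^2 - 10*v + 8) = (v - 1)*(v + 1)*(v^2 + 2*v - 8) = (v - 2)*(v - 1)*(v + 1)*(v + 4)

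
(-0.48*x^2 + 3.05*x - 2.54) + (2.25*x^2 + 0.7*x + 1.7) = 1.77*x^2 + 3.75*x - 0.84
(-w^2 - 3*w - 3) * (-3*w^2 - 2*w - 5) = 3*w^4 + 11*w^3 + 20*w^2 + 21*w + 15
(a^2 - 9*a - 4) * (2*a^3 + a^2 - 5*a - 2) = 2*a^5 - 17*a^4 - 22*a^3 + 39*a^2 + 38*a + 8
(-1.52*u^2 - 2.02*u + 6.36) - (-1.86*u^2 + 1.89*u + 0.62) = 0.34*u^2 - 3.91*u + 5.74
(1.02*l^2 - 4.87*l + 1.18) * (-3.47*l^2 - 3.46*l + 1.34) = -3.5394*l^4 + 13.3697*l^3 + 14.1224*l^2 - 10.6086*l + 1.5812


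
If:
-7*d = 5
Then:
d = -5/7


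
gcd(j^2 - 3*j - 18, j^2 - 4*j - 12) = j - 6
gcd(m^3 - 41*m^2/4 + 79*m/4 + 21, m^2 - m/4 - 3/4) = m + 3/4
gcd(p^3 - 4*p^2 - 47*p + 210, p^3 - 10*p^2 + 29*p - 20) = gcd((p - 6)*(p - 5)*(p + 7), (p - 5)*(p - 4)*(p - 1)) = p - 5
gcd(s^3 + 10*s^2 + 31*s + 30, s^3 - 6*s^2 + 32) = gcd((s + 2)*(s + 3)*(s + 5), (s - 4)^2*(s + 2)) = s + 2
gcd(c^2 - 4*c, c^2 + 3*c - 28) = c - 4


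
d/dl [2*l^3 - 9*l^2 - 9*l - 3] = 6*l^2 - 18*l - 9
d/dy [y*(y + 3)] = 2*y + 3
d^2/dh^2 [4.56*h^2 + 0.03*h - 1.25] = 9.12000000000000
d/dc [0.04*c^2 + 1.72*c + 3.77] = 0.08*c + 1.72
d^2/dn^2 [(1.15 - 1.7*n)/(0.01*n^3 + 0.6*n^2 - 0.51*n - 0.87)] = (-0.00102*n^5 - 0.05982*n^4 - 1.13094*n^3 + 2.27133*n^2 - 7.37577*n + 3.30741)/(1.0e-6*n^9 + 0.00018*n^8 + 0.010647*n^7 + 0.197379*n^6 - 0.574317*n^5 - 0.444798*n^4 + 1.487376*n^3 + 0.683559*n^2 - 1.158057*n - 0.658503)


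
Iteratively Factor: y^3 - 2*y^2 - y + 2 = (y - 1)*(y^2 - y - 2) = (y - 2)*(y - 1)*(y + 1)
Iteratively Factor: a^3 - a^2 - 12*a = (a)*(a^2 - a - 12) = a*(a - 4)*(a + 3)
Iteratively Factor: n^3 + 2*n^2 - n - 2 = (n - 1)*(n^2 + 3*n + 2) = (n - 1)*(n + 1)*(n + 2)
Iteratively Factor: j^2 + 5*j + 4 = (j + 4)*(j + 1)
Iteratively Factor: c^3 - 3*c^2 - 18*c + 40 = (c - 5)*(c^2 + 2*c - 8) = (c - 5)*(c + 4)*(c - 2)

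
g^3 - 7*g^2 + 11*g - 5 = (g - 5)*(g - 1)^2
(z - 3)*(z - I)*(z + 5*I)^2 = z^4 - 3*z^3 + 9*I*z^3 - 15*z^2 - 27*I*z^2 + 45*z + 25*I*z - 75*I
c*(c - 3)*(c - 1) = c^3 - 4*c^2 + 3*c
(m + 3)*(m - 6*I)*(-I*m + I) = -I*m^3 - 6*m^2 - 2*I*m^2 - 12*m + 3*I*m + 18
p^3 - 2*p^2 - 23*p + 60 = (p - 4)*(p - 3)*(p + 5)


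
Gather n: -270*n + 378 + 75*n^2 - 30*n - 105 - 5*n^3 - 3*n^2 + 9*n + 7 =-5*n^3 + 72*n^2 - 291*n + 280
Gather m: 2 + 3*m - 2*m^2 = -2*m^2 + 3*m + 2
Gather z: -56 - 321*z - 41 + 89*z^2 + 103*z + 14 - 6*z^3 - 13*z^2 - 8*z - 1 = -6*z^3 + 76*z^2 - 226*z - 84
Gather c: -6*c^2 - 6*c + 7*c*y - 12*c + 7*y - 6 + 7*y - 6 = -6*c^2 + c*(7*y - 18) + 14*y - 12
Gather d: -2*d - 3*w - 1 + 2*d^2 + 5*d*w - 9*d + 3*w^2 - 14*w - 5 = 2*d^2 + d*(5*w - 11) + 3*w^2 - 17*w - 6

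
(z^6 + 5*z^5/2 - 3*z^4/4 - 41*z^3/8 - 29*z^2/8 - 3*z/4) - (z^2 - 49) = z^6 + 5*z^5/2 - 3*z^4/4 - 41*z^3/8 - 37*z^2/8 - 3*z/4 + 49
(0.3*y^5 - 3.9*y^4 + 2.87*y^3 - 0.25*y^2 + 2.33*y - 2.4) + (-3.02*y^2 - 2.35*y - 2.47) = 0.3*y^5 - 3.9*y^4 + 2.87*y^3 - 3.27*y^2 - 0.02*y - 4.87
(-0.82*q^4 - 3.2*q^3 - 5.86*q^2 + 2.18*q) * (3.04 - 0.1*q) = 0.082*q^5 - 2.1728*q^4 - 9.142*q^3 - 18.0324*q^2 + 6.6272*q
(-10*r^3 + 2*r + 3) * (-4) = 40*r^3 - 8*r - 12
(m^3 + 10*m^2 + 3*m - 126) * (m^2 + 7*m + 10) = m^5 + 17*m^4 + 83*m^3 - 5*m^2 - 852*m - 1260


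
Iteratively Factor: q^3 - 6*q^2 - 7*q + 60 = (q - 4)*(q^2 - 2*q - 15) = (q - 4)*(q + 3)*(q - 5)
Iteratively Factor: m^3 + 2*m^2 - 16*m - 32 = (m - 4)*(m^2 + 6*m + 8) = (m - 4)*(m + 4)*(m + 2)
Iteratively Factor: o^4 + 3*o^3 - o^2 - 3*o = (o)*(o^3 + 3*o^2 - o - 3) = o*(o + 3)*(o^2 - 1) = o*(o + 1)*(o + 3)*(o - 1)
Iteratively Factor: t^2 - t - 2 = (t + 1)*(t - 2)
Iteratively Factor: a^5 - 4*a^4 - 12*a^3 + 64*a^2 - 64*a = (a - 2)*(a^4 - 2*a^3 - 16*a^2 + 32*a) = (a - 2)^2*(a^3 - 16*a) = a*(a - 2)^2*(a^2 - 16) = a*(a - 2)^2*(a + 4)*(a - 4)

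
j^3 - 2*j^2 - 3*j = j*(j - 3)*(j + 1)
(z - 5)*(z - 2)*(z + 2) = z^3 - 5*z^2 - 4*z + 20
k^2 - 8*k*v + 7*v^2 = (k - 7*v)*(k - v)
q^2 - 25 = (q - 5)*(q + 5)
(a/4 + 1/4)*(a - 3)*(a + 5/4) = a^3/4 - 3*a^2/16 - 11*a/8 - 15/16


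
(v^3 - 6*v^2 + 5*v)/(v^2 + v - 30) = v*(v - 1)/(v + 6)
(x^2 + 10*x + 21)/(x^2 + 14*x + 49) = (x + 3)/(x + 7)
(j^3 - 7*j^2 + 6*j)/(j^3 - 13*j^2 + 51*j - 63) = j*(j^2 - 7*j + 6)/(j^3 - 13*j^2 + 51*j - 63)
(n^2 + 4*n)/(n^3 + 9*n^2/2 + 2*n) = 2/(2*n + 1)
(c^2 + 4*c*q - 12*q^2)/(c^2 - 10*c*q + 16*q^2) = (-c - 6*q)/(-c + 8*q)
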